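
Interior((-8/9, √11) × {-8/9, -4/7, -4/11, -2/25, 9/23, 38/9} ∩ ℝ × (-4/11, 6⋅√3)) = ∅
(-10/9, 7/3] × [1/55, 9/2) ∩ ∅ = ∅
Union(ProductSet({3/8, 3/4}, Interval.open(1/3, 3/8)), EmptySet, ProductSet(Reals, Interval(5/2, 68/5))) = Union(ProductSet({3/8, 3/4}, Interval.open(1/3, 3/8)), ProductSet(Reals, Interval(5/2, 68/5)))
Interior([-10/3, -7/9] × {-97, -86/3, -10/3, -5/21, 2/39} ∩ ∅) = ∅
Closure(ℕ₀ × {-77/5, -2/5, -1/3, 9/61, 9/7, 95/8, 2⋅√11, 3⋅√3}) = ℕ₀ × {-77/5, -2/5, -1/3, 9/61, 9/7, 95/8, 2⋅√11, 3⋅√3}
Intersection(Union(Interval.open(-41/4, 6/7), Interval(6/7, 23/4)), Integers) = Range(-10, 6, 1)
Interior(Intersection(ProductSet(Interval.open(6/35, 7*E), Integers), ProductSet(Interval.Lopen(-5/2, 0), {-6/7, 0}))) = EmptySet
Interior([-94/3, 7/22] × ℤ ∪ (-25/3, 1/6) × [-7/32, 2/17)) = (-25/3, 1/6) × (((-7/32, 2/17) \ ℤ) ∪ ({0} \ ℤ \ (-7/32, 2/17)) ∪ (ℤ \ ({-7/32, 2/17} ∪ (ℤ \ (-7/32, 2/17)))) ∪ ((-7/32, 2/17) \ ℤ \ (-7/32, 2/17)) ∪ ({0} \ ({-7/32, 2/17} ∪ (ℤ \ (-7/32, 2/17)))))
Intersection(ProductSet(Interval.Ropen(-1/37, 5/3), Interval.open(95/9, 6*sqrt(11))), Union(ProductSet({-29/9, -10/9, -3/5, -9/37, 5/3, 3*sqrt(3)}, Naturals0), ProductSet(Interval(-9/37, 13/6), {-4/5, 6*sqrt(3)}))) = EmptySet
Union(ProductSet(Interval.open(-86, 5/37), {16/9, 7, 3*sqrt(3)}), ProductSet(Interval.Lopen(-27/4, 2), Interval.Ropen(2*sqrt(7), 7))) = Union(ProductSet(Interval.open(-86, 5/37), {16/9, 7, 3*sqrt(3)}), ProductSet(Interval.Lopen(-27/4, 2), Interval.Ropen(2*sqrt(7), 7)))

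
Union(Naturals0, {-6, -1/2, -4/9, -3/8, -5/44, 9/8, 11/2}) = Union({-6, -1/2, -4/9, -3/8, -5/44, 9/8, 11/2}, Naturals0)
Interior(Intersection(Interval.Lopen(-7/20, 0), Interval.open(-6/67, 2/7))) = Interval.open(-6/67, 0)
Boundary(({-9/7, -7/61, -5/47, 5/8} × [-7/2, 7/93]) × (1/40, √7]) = ({-9/7, -7/61, -5/47, 5/8} × [-7/2, 7/93]) × [1/40, √7]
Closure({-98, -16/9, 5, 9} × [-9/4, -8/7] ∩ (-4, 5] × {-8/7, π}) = {-16/9, 5} × {-8/7}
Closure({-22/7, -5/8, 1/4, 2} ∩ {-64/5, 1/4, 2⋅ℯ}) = {1/4}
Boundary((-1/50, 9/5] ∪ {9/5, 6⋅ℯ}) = {-1/50, 9/5, 6⋅ℯ}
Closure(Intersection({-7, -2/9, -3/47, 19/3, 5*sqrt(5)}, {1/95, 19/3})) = {19/3}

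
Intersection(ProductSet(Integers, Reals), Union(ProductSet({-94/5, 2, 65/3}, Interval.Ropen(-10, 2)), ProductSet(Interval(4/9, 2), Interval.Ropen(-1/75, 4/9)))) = Union(ProductSet({2}, Interval.Ropen(-10, 2)), ProductSet(Range(1, 3, 1), Interval.Ropen(-1/75, 4/9)))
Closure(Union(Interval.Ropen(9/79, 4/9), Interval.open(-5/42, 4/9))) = Interval(-5/42, 4/9)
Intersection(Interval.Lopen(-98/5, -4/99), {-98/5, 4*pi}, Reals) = EmptySet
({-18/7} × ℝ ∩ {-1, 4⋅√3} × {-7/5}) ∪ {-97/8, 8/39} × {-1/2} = {-97/8, 8/39} × {-1/2}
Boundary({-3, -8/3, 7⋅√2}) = {-3, -8/3, 7⋅√2}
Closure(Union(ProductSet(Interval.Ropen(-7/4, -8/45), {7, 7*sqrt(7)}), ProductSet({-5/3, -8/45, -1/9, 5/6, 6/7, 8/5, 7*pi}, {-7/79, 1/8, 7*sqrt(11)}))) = Union(ProductSet({-5/3, -8/45, -1/9, 5/6, 6/7, 8/5, 7*pi}, {-7/79, 1/8, 7*sqrt(11)}), ProductSet(Interval(-7/4, -8/45), {7, 7*sqrt(7)}))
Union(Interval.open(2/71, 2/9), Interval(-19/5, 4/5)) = Interval(-19/5, 4/5)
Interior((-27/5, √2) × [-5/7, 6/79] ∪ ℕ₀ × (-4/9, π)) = ((-27/5, √2) \ ℕ₀ \ (-27/5, √2) × (-5/7, 6/79)) ∪ (((-27/5, √2) ∪ ((-27/5, √2) \ ℕ₀)) × (-5/7, -4/9)) ∪ (((ℕ₀ \ ({-27/5, √2} ∪ (ℕ₀ \ (-27/5, √2)))) ∪ (ℕ₀ \ ([-27/5, √2] ∪ (ℕ₀ \ (-27/5, √2)))) ∪ ({0, 1} \ ({-27/5, √2} ∪ (ℕ₀ \ (-27/5, √2))))) × (-4/9, 6/79))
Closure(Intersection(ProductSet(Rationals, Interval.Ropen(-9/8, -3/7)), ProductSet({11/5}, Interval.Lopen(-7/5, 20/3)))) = ProductSet({11/5}, Interval(-9/8, -3/7))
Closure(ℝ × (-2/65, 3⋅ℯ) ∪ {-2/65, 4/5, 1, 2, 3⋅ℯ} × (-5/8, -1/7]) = (ℝ × [-2/65, 3⋅ℯ]) ∪ ({-2/65, 4/5, 1, 2, 3⋅ℯ} × [-5/8, -1/7])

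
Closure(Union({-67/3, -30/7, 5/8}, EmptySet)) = {-67/3, -30/7, 5/8}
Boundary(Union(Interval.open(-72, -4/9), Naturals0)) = Union(Complement(Naturals0, Interval.open(-72, -4/9)), {-72, -4/9})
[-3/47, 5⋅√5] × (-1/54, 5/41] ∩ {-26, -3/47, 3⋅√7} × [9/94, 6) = {-3/47, 3⋅√7} × [9/94, 5/41]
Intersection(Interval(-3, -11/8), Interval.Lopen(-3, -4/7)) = Interval.Lopen(-3, -11/8)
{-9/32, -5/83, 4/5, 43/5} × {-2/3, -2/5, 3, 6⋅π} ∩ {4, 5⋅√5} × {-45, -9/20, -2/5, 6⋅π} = ∅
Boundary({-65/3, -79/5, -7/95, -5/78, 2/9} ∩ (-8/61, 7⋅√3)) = {-7/95, -5/78, 2/9}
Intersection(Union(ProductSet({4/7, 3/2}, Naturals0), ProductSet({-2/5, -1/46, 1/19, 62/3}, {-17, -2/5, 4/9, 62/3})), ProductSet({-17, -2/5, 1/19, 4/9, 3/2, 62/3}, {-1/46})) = EmptySet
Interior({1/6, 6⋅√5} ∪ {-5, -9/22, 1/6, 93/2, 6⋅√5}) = ∅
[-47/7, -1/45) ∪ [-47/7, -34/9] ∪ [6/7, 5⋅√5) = [-47/7, -1/45) ∪ [6/7, 5⋅√5)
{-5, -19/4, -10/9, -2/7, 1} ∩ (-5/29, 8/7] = {1}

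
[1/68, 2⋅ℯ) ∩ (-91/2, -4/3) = ∅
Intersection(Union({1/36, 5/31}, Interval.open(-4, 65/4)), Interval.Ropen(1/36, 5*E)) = Interval.Ropen(1/36, 5*E)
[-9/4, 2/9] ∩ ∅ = ∅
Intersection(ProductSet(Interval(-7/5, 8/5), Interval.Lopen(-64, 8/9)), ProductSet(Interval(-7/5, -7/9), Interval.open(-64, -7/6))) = ProductSet(Interval(-7/5, -7/9), Interval.open(-64, -7/6))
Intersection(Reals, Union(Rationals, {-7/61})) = Rationals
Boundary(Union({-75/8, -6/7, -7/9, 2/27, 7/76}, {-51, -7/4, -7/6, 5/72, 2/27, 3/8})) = {-51, -75/8, -7/4, -7/6, -6/7, -7/9, 5/72, 2/27, 7/76, 3/8}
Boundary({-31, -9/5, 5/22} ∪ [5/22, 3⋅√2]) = {-31, -9/5, 5/22, 3⋅√2}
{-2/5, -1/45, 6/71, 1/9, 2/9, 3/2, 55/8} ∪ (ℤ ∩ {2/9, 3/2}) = {-2/5, -1/45, 6/71, 1/9, 2/9, 3/2, 55/8}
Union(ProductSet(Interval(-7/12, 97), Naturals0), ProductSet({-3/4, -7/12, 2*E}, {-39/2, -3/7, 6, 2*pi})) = Union(ProductSet({-3/4, -7/12, 2*E}, {-39/2, -3/7, 6, 2*pi}), ProductSet(Interval(-7/12, 97), Naturals0))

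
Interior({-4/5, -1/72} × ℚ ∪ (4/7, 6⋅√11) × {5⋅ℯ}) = ∅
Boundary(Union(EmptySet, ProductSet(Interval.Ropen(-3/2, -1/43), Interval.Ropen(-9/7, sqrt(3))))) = Union(ProductSet({-3/2, -1/43}, Interval(-9/7, sqrt(3))), ProductSet(Interval(-3/2, -1/43), {-9/7, sqrt(3)}))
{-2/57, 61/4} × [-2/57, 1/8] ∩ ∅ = ∅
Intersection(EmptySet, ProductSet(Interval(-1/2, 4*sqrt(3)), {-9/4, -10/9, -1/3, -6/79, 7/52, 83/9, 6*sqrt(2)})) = EmptySet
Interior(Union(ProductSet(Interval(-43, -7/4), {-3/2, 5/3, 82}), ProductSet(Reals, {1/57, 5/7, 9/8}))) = EmptySet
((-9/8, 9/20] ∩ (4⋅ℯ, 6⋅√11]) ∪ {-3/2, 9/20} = {-3/2, 9/20}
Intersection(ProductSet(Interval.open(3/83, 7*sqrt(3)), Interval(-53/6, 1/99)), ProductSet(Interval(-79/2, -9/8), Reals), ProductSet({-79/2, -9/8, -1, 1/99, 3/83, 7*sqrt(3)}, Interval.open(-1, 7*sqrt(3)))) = EmptySet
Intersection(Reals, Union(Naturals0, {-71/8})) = Union({-71/8}, Naturals0)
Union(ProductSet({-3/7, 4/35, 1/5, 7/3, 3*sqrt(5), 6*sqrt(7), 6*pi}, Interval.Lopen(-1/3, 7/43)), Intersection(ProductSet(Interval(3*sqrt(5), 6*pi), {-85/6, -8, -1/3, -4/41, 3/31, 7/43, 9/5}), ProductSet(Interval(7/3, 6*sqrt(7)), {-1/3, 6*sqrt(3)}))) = Union(ProductSet({-3/7, 4/35, 1/5, 7/3, 3*sqrt(5), 6*sqrt(7), 6*pi}, Interval.Lopen(-1/3, 7/43)), ProductSet(Interval(3*sqrt(5), 6*sqrt(7)), {-1/3}))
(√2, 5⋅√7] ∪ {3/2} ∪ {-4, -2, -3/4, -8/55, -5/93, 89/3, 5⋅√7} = {-4, -2, -3/4, -8/55, -5/93, 89/3} ∪ (√2, 5⋅√7]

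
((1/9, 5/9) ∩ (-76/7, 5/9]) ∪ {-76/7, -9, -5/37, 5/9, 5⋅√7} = {-76/7, -9, -5/37, 5⋅√7} ∪ (1/9, 5/9]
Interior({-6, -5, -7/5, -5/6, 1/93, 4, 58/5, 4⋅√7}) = ∅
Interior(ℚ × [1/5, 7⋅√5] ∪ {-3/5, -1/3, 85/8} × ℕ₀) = ∅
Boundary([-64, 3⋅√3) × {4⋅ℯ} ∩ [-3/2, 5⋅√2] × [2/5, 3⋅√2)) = ∅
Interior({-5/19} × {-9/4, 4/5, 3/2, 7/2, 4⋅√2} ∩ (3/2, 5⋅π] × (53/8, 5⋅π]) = ∅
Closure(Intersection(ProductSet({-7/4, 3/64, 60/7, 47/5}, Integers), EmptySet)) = EmptySet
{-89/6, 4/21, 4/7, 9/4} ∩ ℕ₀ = ∅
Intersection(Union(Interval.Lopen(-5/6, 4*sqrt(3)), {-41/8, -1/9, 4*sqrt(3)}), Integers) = Range(0, 7, 1)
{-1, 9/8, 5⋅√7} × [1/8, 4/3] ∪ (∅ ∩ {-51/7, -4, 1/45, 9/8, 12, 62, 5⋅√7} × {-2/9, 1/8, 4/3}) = {-1, 9/8, 5⋅√7} × [1/8, 4/3]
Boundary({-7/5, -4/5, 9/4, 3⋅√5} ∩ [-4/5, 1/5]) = {-4/5}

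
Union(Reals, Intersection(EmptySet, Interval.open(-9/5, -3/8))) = Reals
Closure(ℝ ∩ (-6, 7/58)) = [-6, 7/58]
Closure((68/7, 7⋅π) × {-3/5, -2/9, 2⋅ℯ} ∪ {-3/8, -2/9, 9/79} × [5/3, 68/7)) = ({-3/8, -2/9, 9/79} × [5/3, 68/7]) ∪ ([68/7, 7⋅π] × {-3/5, -2/9, 2⋅ℯ})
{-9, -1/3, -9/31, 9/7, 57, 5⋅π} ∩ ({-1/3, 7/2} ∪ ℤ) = {-9, -1/3, 57}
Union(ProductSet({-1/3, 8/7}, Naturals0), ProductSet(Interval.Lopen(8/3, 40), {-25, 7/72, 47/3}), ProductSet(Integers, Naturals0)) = Union(ProductSet(Interval.Lopen(8/3, 40), {-25, 7/72, 47/3}), ProductSet(Union({-1/3, 8/7}, Integers), Naturals0))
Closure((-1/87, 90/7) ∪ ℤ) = ℤ ∪ [-1/87, 90/7]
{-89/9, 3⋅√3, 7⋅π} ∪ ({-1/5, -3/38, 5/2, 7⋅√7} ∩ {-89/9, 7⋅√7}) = {-89/9, 3⋅√3, 7⋅√7, 7⋅π}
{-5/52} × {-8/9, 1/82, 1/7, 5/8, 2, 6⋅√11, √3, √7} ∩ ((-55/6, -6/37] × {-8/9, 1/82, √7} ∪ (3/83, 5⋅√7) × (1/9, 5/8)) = ∅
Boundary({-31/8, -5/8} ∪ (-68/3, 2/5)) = {-68/3, 2/5}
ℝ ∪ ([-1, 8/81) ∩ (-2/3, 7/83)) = (-∞, ∞)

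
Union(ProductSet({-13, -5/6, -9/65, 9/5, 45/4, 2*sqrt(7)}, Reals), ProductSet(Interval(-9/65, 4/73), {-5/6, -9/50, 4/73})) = Union(ProductSet({-13, -5/6, -9/65, 9/5, 45/4, 2*sqrt(7)}, Reals), ProductSet(Interval(-9/65, 4/73), {-5/6, -9/50, 4/73}))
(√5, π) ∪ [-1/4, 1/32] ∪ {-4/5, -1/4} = {-4/5} ∪ [-1/4, 1/32] ∪ (√5, π)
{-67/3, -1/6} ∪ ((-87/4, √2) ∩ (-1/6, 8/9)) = {-67/3} ∪ [-1/6, 8/9)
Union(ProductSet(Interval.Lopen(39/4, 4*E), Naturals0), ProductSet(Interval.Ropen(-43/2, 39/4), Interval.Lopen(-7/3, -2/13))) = Union(ProductSet(Interval.Ropen(-43/2, 39/4), Interval.Lopen(-7/3, -2/13)), ProductSet(Interval.Lopen(39/4, 4*E), Naturals0))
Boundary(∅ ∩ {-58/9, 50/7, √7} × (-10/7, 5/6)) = ∅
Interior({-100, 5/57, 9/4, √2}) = ∅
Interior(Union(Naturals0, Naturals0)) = EmptySet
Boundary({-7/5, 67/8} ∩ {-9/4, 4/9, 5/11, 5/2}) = ∅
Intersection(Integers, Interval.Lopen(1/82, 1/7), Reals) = EmptySet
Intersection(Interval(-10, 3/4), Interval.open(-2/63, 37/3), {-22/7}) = EmptySet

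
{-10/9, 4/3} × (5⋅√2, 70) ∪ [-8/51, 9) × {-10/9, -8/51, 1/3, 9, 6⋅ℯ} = ({-10/9, 4/3} × (5⋅√2, 70)) ∪ ([-8/51, 9) × {-10/9, -8/51, 1/3, 9, 6⋅ℯ})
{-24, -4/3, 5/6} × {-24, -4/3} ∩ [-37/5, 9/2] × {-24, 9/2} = {-4/3, 5/6} × {-24}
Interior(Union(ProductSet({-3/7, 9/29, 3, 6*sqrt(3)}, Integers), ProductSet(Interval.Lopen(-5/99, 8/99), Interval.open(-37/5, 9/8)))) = ProductSet(Interval.open(-5/99, 8/99), Interval.open(-37/5, 9/8))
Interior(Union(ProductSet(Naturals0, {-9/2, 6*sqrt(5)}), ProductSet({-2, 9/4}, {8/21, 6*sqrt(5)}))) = EmptySet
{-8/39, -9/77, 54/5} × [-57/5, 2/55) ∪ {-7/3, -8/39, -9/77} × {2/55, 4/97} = ({-7/3, -8/39, -9/77} × {2/55, 4/97}) ∪ ({-8/39, -9/77, 54/5} × [-57/5, 2/55))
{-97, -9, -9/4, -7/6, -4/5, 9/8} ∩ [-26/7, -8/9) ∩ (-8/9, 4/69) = ∅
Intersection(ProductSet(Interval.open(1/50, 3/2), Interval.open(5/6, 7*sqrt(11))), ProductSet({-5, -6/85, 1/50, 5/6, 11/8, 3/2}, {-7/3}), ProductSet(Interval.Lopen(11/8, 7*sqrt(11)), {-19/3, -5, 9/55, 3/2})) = EmptySet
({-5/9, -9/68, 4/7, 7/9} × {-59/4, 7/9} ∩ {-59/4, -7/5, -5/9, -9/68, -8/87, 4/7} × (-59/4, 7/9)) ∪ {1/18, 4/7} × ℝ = {1/18, 4/7} × ℝ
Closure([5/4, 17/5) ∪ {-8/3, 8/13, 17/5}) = {-8/3, 8/13} ∪ [5/4, 17/5]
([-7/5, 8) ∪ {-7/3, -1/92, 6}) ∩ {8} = ∅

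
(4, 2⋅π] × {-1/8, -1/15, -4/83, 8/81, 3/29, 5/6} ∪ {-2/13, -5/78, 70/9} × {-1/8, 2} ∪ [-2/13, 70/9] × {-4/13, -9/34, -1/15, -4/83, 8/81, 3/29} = ({-2/13, -5/78, 70/9} × {-1/8, 2}) ∪ ([-2/13, 70/9] × {-4/13, -9/34, -1/15, -4/83, 8/81, 3/29}) ∪ ((4, 2⋅π] × {-1/8, -1/15, -4/83, 8/81, 3/29, 5/6})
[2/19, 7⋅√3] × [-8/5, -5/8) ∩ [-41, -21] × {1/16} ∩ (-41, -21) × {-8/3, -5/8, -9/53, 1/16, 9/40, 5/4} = ∅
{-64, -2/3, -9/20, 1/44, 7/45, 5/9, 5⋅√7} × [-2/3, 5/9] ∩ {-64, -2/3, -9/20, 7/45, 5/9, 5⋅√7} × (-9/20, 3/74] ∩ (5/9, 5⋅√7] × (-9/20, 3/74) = {5⋅√7} × (-9/20, 3/74)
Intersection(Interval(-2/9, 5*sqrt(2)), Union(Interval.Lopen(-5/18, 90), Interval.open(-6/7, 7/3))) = Interval(-2/9, 5*sqrt(2))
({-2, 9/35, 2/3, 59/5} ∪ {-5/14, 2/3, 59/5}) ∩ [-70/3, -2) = ∅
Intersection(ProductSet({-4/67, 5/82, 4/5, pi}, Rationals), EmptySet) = EmptySet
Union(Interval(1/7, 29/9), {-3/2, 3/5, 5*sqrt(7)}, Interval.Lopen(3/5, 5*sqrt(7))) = Union({-3/2}, Interval(1/7, 5*sqrt(7)))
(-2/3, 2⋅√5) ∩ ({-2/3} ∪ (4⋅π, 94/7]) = ∅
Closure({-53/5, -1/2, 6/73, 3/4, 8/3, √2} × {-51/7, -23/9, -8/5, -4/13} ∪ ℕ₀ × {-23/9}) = (ℕ₀ × {-23/9}) ∪ ({-53/5, -1/2, 6/73, 3/4, 8/3, √2} × {-51/7, -23/9, -8/5, -4/13})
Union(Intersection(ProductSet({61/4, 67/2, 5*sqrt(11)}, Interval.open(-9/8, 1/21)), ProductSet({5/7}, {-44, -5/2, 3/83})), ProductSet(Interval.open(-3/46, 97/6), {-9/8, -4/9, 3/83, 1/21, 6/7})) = ProductSet(Interval.open(-3/46, 97/6), {-9/8, -4/9, 3/83, 1/21, 6/7})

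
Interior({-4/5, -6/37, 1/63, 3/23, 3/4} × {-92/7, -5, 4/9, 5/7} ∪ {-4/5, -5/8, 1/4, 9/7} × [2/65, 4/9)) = ∅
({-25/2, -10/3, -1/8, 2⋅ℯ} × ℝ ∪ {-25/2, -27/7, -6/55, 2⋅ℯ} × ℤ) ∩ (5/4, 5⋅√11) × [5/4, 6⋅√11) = {2⋅ℯ} × [5/4, 6⋅√11)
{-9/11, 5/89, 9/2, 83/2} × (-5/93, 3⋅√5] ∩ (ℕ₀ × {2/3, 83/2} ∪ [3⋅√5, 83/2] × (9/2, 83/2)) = {83/2} × (9/2, 3⋅√5]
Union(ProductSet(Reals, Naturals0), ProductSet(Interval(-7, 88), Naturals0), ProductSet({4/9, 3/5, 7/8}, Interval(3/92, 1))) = Union(ProductSet({4/9, 3/5, 7/8}, Interval(3/92, 1)), ProductSet(Interval(-oo, oo), Naturals0))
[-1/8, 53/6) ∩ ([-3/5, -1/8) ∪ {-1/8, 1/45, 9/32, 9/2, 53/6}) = {-1/8, 1/45, 9/32, 9/2}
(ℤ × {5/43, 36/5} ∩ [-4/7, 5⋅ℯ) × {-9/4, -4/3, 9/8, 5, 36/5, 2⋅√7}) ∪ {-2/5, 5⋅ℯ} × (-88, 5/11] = ({0, 1, …, 13} × {36/5}) ∪ ({-2/5, 5⋅ℯ} × (-88, 5/11])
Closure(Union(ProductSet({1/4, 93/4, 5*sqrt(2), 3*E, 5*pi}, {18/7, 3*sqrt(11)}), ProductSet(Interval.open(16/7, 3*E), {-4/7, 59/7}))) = Union(ProductSet({1/4, 93/4, 5*sqrt(2), 3*E, 5*pi}, {18/7, 3*sqrt(11)}), ProductSet(Interval(16/7, 3*E), {-4/7, 59/7}))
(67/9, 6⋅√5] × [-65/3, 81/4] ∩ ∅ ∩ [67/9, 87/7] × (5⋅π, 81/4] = ∅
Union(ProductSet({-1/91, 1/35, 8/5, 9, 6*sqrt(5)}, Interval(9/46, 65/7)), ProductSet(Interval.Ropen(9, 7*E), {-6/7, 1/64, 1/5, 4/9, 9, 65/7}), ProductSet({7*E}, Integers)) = Union(ProductSet({7*E}, Integers), ProductSet({-1/91, 1/35, 8/5, 9, 6*sqrt(5)}, Interval(9/46, 65/7)), ProductSet(Interval.Ropen(9, 7*E), {-6/7, 1/64, 1/5, 4/9, 9, 65/7}))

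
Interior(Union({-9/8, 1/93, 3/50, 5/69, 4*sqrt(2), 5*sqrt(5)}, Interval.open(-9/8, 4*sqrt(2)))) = Interval.open(-9/8, 4*sqrt(2))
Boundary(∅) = ∅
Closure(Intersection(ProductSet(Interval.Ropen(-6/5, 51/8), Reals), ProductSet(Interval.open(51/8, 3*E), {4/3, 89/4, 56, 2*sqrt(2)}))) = EmptySet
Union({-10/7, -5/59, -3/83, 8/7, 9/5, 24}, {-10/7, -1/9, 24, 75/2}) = {-10/7, -1/9, -5/59, -3/83, 8/7, 9/5, 24, 75/2}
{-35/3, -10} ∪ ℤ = ℤ ∪ {-35/3}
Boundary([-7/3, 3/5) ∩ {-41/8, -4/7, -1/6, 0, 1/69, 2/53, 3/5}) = {-4/7, -1/6, 0, 1/69, 2/53}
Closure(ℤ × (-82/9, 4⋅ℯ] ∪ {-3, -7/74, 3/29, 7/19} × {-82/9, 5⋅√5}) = (ℤ × [-82/9, 4⋅ℯ]) ∪ ({-3, -7/74, 3/29, 7/19} × {-82/9, 5⋅√5})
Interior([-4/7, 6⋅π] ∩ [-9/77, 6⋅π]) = (-9/77, 6⋅π)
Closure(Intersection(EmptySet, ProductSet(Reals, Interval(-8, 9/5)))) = EmptySet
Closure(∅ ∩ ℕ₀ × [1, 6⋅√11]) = ∅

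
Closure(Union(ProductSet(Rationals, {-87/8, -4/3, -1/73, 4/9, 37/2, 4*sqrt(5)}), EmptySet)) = ProductSet(Reals, {-87/8, -4/3, -1/73, 4/9, 37/2, 4*sqrt(5)})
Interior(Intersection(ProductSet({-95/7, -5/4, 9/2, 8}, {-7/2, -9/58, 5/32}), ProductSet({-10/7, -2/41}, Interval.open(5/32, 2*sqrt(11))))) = EmptySet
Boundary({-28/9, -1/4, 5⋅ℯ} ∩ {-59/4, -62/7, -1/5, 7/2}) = ∅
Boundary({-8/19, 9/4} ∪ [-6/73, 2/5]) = {-8/19, -6/73, 2/5, 9/4}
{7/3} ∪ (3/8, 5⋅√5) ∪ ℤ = ℤ ∪ (3/8, 5⋅√5)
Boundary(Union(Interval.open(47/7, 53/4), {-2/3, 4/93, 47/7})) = {-2/3, 4/93, 47/7, 53/4}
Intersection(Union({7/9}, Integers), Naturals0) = Naturals0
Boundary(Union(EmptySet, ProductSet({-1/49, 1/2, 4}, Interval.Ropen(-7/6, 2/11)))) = ProductSet({-1/49, 1/2, 4}, Interval(-7/6, 2/11))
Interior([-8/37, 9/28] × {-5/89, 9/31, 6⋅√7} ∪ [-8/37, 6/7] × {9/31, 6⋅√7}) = ∅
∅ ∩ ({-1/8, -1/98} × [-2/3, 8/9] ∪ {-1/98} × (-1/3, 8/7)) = ∅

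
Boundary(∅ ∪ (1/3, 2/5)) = {1/3, 2/5}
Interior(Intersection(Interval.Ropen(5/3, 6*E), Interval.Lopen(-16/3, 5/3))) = EmptySet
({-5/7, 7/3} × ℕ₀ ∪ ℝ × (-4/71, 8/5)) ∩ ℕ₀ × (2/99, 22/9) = ℕ₀ × (2/99, 8/5)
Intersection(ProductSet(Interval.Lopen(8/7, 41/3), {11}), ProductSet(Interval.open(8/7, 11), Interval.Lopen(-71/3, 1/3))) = EmptySet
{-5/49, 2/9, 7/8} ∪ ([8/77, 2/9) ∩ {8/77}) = {-5/49, 8/77, 2/9, 7/8}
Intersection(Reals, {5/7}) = {5/7}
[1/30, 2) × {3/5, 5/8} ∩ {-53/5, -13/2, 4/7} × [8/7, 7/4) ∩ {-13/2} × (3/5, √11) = ∅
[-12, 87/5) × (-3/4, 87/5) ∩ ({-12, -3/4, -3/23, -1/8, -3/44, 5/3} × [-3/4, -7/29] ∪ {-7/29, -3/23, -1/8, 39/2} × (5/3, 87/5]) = ({-7/29, -3/23, -1/8} × (5/3, 87/5)) ∪ ({-12, -3/4, -3/23, -1/8, -3/44, 5/3} × (-3/4, -7/29])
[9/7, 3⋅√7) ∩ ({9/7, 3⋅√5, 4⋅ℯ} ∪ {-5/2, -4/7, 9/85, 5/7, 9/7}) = {9/7, 3⋅√5}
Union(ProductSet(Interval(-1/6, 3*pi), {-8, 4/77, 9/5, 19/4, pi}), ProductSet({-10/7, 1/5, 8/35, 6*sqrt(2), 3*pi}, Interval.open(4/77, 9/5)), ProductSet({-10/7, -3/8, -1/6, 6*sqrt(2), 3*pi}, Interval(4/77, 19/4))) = Union(ProductSet({-10/7, -3/8, -1/6, 6*sqrt(2), 3*pi}, Interval(4/77, 19/4)), ProductSet({-10/7, 1/5, 8/35, 6*sqrt(2), 3*pi}, Interval.open(4/77, 9/5)), ProductSet(Interval(-1/6, 3*pi), {-8, 4/77, 9/5, 19/4, pi}))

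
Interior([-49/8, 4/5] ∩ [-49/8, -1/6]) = (-49/8, -1/6)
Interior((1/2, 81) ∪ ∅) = (1/2, 81)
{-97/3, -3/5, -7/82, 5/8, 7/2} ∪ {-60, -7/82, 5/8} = {-60, -97/3, -3/5, -7/82, 5/8, 7/2}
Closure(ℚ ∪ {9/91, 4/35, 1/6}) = ℝ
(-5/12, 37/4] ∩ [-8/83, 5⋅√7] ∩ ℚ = ℚ ∩ [-8/83, 37/4]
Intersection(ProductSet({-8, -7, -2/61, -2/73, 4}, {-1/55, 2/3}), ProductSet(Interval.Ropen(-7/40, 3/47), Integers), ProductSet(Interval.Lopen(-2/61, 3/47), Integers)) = EmptySet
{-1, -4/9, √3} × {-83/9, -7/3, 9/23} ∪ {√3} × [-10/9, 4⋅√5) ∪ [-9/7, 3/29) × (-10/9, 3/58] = ({-1, -4/9, √3} × {-83/9, -7/3, 9/23}) ∪ ([-9/7, 3/29) × (-10/9, 3/58]) ∪ ({√3} × [-10/9, 4⋅√5))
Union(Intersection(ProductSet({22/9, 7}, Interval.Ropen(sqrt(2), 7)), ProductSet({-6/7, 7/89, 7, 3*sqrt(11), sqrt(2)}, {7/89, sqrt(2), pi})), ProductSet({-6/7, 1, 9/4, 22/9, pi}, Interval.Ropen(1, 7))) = Union(ProductSet({7}, {sqrt(2), pi}), ProductSet({-6/7, 1, 9/4, 22/9, pi}, Interval.Ropen(1, 7)))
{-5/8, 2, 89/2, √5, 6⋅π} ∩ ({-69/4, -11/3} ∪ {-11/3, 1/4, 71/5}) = ∅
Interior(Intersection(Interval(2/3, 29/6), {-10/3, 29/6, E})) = EmptySet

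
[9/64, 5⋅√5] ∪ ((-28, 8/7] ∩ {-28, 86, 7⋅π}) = [9/64, 5⋅√5]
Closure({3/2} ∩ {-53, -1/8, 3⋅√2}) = ∅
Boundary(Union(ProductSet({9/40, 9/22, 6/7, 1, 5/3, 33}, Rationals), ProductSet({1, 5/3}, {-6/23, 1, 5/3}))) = ProductSet({9/40, 9/22, 6/7, 1, 5/3, 33}, Reals)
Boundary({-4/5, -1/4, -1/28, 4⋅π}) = {-4/5, -1/4, -1/28, 4⋅π}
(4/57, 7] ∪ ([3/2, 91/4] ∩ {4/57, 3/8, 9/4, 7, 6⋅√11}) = (4/57, 7] ∪ {6⋅√11}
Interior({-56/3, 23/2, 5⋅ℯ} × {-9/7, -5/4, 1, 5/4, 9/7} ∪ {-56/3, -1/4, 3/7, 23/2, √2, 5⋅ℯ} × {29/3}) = ∅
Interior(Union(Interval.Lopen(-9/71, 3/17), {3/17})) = Interval.open(-9/71, 3/17)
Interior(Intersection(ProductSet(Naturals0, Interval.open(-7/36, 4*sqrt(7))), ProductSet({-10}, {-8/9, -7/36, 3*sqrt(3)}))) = EmptySet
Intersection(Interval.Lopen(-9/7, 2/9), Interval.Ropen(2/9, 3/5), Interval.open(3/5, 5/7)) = EmptySet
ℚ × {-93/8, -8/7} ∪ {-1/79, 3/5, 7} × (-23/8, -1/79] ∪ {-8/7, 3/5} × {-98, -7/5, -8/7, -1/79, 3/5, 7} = (ℚ × {-93/8, -8/7}) ∪ ({-1/79, 3/5, 7} × (-23/8, -1/79]) ∪ ({-8/7, 3/5} × {-98, -7/5, -8/7, -1/79, 3/5, 7})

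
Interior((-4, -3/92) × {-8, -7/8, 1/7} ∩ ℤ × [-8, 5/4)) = ∅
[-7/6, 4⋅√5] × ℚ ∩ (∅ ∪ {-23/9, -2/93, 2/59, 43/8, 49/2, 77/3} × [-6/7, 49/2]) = {-2/93, 2/59, 43/8} × (ℚ ∩ [-6/7, 49/2])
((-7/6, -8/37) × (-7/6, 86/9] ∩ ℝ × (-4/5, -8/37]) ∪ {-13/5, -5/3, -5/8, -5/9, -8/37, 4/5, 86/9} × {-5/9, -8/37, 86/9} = ((-7/6, -8/37) × (-4/5, -8/37]) ∪ ({-13/5, -5/3, -5/8, -5/9, -8/37, 4/5, 86/9} × {-5/9, -8/37, 86/9})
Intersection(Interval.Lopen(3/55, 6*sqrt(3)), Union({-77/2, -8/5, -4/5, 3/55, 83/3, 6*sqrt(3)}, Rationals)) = Union({6*sqrt(3)}, Intersection(Interval.Lopen(3/55, 6*sqrt(3)), Rationals))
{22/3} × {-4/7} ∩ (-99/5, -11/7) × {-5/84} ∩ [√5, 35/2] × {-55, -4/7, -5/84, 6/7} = ∅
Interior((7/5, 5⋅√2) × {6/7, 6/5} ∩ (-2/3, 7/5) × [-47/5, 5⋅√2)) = ∅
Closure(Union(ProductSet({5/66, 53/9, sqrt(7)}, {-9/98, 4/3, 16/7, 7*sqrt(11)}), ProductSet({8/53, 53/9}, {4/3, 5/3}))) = Union(ProductSet({8/53, 53/9}, {4/3, 5/3}), ProductSet({5/66, 53/9, sqrt(7)}, {-9/98, 4/3, 16/7, 7*sqrt(11)}))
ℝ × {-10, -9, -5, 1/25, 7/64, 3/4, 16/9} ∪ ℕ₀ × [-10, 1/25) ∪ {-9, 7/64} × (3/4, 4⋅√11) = (ℕ₀ × [-10, 1/25)) ∪ (ℝ × {-10, -9, -5, 1/25, 7/64, 3/4, 16/9}) ∪ ({-9, 7/64} × (3/4, 4⋅√11))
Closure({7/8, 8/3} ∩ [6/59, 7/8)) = ∅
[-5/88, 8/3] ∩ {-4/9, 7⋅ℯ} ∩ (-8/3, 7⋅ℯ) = ∅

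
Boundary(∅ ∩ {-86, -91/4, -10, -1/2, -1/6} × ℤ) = ∅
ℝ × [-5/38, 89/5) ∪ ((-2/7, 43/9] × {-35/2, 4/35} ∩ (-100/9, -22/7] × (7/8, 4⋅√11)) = ℝ × [-5/38, 89/5)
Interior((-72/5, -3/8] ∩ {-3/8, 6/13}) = ∅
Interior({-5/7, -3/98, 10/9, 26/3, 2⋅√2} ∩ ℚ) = ∅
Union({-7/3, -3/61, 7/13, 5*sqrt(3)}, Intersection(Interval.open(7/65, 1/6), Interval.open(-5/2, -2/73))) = {-7/3, -3/61, 7/13, 5*sqrt(3)}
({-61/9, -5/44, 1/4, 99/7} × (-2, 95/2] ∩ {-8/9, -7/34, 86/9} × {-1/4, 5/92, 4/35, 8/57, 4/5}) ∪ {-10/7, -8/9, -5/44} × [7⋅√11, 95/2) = {-10/7, -8/9, -5/44} × [7⋅√11, 95/2)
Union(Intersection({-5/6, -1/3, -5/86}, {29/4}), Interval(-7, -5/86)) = Interval(-7, -5/86)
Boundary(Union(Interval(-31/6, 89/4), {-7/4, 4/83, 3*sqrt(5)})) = {-31/6, 89/4}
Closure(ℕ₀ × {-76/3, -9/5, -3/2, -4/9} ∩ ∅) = ∅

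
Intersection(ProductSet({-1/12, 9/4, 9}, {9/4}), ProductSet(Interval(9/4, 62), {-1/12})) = EmptySet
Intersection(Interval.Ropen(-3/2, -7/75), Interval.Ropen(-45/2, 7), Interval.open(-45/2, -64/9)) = EmptySet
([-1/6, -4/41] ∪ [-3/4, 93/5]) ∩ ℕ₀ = {0, 1, …, 18}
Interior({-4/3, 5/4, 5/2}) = ∅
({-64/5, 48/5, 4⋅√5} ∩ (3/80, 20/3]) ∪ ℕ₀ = ℕ₀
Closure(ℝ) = ℝ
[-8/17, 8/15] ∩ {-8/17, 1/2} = {-8/17, 1/2}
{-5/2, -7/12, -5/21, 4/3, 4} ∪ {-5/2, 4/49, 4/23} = {-5/2, -7/12, -5/21, 4/49, 4/23, 4/3, 4}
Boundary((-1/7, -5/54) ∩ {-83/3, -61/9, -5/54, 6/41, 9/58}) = ∅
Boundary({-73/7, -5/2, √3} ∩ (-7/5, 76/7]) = {√3}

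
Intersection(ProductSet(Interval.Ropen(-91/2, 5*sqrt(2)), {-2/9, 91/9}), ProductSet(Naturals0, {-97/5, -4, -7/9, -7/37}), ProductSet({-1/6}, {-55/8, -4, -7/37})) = EmptySet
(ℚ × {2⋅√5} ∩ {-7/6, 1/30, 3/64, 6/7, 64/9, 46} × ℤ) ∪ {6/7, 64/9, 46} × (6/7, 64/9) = {6/7, 64/9, 46} × (6/7, 64/9)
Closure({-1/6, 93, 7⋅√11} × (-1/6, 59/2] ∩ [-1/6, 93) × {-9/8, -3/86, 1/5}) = {-1/6, 7⋅√11} × {-3/86, 1/5}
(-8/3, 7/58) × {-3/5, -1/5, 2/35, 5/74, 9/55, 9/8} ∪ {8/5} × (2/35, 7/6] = ({8/5} × (2/35, 7/6]) ∪ ((-8/3, 7/58) × {-3/5, -1/5, 2/35, 5/74, 9/55, 9/8})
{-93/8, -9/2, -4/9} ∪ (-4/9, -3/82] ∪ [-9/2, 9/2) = {-93/8} ∪ [-9/2, 9/2)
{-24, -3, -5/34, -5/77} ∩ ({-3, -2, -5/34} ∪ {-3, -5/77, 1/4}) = {-3, -5/34, -5/77}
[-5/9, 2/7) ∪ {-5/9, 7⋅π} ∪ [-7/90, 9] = [-5/9, 9] ∪ {7⋅π}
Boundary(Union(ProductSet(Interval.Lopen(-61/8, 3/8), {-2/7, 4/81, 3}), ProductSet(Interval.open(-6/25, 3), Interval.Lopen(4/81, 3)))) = Union(ProductSet({-6/25, 3}, Interval(4/81, 3)), ProductSet(Interval(-61/8, 3/8), {-2/7, 4/81, 3}), ProductSet(Interval(-6/25, 3), {4/81, 3}))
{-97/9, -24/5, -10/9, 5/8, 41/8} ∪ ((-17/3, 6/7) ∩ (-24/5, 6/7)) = {-97/9, 41/8} ∪ [-24/5, 6/7)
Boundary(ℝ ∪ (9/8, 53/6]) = ∅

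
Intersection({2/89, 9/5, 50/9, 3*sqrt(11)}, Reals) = {2/89, 9/5, 50/9, 3*sqrt(11)}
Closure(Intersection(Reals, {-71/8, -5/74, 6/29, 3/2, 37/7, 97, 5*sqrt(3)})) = {-71/8, -5/74, 6/29, 3/2, 37/7, 97, 5*sqrt(3)}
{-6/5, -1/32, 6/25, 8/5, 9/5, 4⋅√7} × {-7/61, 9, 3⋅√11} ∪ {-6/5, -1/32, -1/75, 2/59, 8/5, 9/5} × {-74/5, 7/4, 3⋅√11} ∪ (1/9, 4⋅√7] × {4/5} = ((1/9, 4⋅√7] × {4/5}) ∪ ({-6/5, -1/32, -1/75, 2/59, 8/5, 9/5} × {-74/5, 7/4, 3⋅√11}) ∪ ({-6/5, -1/32, 6/25, 8/5, 9/5, 4⋅√7} × {-7/61, 9, 3⋅√11})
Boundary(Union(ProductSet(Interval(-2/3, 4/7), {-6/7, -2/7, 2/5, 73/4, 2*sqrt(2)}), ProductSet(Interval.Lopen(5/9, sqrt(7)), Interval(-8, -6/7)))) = Union(ProductSet({5/9, sqrt(7)}, Interval(-8, -6/7)), ProductSet(Interval(-2/3, 4/7), {-6/7, -2/7, 2/5, 73/4, 2*sqrt(2)}), ProductSet(Interval(5/9, sqrt(7)), {-8, -6/7}))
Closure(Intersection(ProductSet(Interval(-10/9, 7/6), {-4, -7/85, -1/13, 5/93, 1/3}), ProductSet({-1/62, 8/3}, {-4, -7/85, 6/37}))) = ProductSet({-1/62}, {-4, -7/85})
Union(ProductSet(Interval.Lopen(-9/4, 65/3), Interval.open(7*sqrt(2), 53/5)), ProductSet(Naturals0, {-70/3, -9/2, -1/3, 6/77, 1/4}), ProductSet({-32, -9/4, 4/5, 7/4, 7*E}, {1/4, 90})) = Union(ProductSet({-32, -9/4, 4/5, 7/4, 7*E}, {1/4, 90}), ProductSet(Interval.Lopen(-9/4, 65/3), Interval.open(7*sqrt(2), 53/5)), ProductSet(Naturals0, {-70/3, -9/2, -1/3, 6/77, 1/4}))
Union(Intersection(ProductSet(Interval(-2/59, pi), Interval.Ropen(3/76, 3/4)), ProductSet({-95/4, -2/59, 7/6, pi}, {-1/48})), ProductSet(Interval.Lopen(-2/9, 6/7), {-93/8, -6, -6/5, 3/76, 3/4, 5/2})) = ProductSet(Interval.Lopen(-2/9, 6/7), {-93/8, -6, -6/5, 3/76, 3/4, 5/2})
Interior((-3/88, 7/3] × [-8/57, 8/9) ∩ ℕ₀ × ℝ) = ∅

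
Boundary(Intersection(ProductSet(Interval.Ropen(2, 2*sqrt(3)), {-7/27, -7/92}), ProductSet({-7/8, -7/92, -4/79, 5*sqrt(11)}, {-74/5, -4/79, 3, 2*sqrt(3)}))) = EmptySet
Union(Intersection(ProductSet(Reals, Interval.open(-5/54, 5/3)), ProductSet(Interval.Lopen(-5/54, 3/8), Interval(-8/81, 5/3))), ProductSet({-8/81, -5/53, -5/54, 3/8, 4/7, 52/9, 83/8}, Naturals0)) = Union(ProductSet({-8/81, -5/53, -5/54, 3/8, 4/7, 52/9, 83/8}, Naturals0), ProductSet(Interval.Lopen(-5/54, 3/8), Interval.open(-5/54, 5/3)))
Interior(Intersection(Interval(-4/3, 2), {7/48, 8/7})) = EmptySet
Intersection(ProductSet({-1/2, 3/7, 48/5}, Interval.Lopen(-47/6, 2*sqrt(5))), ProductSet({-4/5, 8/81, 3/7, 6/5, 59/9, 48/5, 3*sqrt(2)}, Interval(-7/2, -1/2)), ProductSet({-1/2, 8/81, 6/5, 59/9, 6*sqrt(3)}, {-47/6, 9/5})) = EmptySet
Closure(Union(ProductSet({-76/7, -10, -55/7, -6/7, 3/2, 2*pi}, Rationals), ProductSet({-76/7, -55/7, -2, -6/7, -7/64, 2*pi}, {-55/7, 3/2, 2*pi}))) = Union(ProductSet({-76/7, -10, -55/7, -6/7, 3/2, 2*pi}, Reals), ProductSet({-76/7, -55/7, -2, -6/7, -7/64, 2*pi}, {-55/7, 3/2, 2*pi}))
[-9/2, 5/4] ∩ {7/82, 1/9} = {7/82, 1/9}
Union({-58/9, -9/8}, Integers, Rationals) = Rationals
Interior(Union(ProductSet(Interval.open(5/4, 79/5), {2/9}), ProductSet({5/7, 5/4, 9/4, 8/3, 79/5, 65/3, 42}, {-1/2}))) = EmptySet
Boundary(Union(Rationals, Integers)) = Reals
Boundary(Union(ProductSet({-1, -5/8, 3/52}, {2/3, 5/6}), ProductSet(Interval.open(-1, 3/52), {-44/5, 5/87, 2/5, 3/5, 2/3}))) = Union(ProductSet({-1, -5/8, 3/52}, {2/3, 5/6}), ProductSet(Interval(-1, 3/52), {-44/5, 5/87, 2/5, 3/5, 2/3}))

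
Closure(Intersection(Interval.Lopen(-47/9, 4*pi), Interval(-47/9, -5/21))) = Interval(-47/9, -5/21)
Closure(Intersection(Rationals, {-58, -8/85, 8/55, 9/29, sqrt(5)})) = {-58, -8/85, 8/55, 9/29}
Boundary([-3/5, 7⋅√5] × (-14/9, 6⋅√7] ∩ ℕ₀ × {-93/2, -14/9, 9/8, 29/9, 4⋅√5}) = {0, 1, …, 15} × {9/8, 29/9, 4⋅√5}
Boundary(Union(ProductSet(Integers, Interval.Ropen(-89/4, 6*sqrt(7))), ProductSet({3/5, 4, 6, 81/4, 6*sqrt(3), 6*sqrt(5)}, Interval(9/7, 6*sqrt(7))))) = Union(ProductSet({3/5, 4, 6, 81/4, 6*sqrt(3), 6*sqrt(5)}, Interval(9/7, 6*sqrt(7))), ProductSet(Integers, Interval(-89/4, 6*sqrt(7))))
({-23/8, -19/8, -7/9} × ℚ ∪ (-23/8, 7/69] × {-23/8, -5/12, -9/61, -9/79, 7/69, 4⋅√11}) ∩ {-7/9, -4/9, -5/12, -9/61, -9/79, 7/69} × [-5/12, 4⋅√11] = ({-7/9} × (ℚ ∩ [-5/12, 4⋅√11])) ∪ ({-7/9, -4/9, -5/12, -9/61, -9/79, 7/69} × {-5/12, -9/61, -9/79, 7/69, 4⋅√11})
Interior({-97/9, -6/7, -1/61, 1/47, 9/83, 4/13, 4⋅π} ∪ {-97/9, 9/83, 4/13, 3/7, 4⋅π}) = ∅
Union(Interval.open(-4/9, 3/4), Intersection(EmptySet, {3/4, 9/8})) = Interval.open(-4/9, 3/4)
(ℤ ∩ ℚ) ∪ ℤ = ℤ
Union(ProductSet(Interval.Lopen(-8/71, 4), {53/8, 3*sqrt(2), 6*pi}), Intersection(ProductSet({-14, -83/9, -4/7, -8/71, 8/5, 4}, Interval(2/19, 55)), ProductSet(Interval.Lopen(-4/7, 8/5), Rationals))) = Union(ProductSet({-8/71, 8/5}, Intersection(Interval(2/19, 55), Rationals)), ProductSet(Interval.Lopen(-8/71, 4), {53/8, 3*sqrt(2), 6*pi}))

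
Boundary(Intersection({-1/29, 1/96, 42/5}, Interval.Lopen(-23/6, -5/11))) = EmptySet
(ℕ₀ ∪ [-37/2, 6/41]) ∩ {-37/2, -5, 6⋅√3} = {-37/2, -5}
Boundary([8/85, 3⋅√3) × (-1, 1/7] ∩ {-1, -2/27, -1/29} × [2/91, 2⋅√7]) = ∅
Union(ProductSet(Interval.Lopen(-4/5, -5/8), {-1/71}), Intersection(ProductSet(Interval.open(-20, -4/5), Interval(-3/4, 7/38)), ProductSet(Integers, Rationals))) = Union(ProductSet(Interval.Lopen(-4/5, -5/8), {-1/71}), ProductSet(Range(-19, 0, 1), Intersection(Interval(-3/4, 7/38), Rationals)))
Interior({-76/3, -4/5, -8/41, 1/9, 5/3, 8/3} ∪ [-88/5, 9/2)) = (-88/5, 9/2)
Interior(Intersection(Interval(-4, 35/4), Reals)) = Interval.open(-4, 35/4)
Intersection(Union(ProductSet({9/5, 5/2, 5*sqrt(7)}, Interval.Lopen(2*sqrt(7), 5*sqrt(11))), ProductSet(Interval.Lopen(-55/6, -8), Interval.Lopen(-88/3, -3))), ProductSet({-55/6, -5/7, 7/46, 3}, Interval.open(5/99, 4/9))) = EmptySet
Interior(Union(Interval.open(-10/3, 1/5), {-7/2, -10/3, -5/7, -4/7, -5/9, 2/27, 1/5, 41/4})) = Interval.open(-10/3, 1/5)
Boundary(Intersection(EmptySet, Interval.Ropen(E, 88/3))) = EmptySet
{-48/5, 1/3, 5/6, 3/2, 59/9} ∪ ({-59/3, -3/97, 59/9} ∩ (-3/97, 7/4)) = {-48/5, 1/3, 5/6, 3/2, 59/9}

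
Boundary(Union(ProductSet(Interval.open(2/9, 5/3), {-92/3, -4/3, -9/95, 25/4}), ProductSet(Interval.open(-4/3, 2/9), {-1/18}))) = Union(ProductSet(Interval(-4/3, 2/9), {-1/18}), ProductSet(Interval(2/9, 5/3), {-92/3, -4/3, -9/95, 25/4}))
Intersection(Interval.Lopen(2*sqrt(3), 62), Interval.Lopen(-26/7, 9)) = Interval.Lopen(2*sqrt(3), 9)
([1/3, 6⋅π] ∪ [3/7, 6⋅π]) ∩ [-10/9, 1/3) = ∅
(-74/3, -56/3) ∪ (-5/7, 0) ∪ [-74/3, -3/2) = [-74/3, -3/2) ∪ (-5/7, 0)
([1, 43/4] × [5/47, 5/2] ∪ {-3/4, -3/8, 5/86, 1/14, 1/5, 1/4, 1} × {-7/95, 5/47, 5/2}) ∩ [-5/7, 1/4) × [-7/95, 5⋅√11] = {-3/8, 5/86, 1/14, 1/5} × {-7/95, 5/47, 5/2}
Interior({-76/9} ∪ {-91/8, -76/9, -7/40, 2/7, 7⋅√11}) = ∅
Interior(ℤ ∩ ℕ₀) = ∅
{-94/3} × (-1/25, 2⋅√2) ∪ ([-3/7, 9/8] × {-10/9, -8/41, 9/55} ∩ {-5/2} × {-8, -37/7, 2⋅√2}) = {-94/3} × (-1/25, 2⋅√2)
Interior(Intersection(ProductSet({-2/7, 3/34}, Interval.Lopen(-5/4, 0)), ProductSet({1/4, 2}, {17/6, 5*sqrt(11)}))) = EmptySet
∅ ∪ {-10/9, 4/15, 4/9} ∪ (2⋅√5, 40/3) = {-10/9, 4/15, 4/9} ∪ (2⋅√5, 40/3)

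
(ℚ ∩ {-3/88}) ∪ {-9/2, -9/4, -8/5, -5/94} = {-9/2, -9/4, -8/5, -5/94, -3/88}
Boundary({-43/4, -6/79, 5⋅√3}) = {-43/4, -6/79, 5⋅√3}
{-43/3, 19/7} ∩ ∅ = ∅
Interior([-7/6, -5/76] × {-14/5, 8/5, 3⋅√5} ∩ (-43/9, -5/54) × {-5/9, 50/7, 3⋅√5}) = ∅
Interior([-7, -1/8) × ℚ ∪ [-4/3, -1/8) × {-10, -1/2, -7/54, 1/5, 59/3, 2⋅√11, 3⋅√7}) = ∅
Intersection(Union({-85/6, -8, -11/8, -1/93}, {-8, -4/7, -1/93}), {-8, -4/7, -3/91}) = {-8, -4/7}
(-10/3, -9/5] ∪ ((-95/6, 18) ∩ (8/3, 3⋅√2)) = (-10/3, -9/5] ∪ (8/3, 3⋅√2)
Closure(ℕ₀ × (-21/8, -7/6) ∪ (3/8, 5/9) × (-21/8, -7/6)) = ((ℕ₀ ∪ (3/8, 5/9)) × (-21/8, -7/6)) ∪ (({3/8, 5/9} ∪ (ℕ₀ \ (3/8, 5/9))) × [-21/8, -7/6]) ∪ ((ℕ₀ ∪ [3/8, 5/9] ∪ (ℕ₀ \ (3/8, 5/9))) × {-21/8, -7/6})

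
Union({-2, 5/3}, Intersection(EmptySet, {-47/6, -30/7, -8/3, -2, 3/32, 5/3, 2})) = {-2, 5/3}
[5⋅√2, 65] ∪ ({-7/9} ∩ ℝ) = {-7/9} ∪ [5⋅√2, 65]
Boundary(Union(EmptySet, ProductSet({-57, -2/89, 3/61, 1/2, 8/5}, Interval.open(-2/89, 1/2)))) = ProductSet({-57, -2/89, 3/61, 1/2, 8/5}, Interval(-2/89, 1/2))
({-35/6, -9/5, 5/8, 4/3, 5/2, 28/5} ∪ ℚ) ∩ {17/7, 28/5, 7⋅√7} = {17/7, 28/5}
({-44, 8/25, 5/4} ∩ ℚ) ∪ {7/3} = {-44, 8/25, 5/4, 7/3}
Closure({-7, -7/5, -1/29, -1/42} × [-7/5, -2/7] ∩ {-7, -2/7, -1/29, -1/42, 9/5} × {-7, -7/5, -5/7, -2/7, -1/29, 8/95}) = {-7, -1/29, -1/42} × {-7/5, -5/7, -2/7}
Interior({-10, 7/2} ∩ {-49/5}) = ∅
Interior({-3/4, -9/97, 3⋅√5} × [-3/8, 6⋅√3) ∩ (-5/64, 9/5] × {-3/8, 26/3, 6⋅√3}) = ∅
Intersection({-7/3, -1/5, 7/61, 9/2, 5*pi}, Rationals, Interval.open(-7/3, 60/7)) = {-1/5, 7/61, 9/2}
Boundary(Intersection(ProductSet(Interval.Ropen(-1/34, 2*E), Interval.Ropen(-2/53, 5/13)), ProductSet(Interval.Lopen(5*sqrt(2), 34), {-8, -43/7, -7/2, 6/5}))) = EmptySet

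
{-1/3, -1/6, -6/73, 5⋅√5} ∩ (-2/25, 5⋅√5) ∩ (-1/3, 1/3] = ∅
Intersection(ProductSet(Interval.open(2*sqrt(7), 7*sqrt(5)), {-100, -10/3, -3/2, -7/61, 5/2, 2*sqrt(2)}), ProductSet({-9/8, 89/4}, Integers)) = EmptySet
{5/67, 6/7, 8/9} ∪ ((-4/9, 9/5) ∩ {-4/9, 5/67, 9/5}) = {5/67, 6/7, 8/9}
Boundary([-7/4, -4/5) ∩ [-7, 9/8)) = {-7/4, -4/5}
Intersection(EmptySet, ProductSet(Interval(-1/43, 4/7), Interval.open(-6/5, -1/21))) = EmptySet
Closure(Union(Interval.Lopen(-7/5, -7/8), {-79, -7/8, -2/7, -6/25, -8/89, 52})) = Union({-79, -2/7, -6/25, -8/89, 52}, Interval(-7/5, -7/8))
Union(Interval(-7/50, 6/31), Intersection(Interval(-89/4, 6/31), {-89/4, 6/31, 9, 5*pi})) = Union({-89/4}, Interval(-7/50, 6/31))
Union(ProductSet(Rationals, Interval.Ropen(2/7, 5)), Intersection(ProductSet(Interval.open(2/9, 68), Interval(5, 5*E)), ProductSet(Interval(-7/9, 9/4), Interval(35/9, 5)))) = Union(ProductSet(Interval.Lopen(2/9, 9/4), {5}), ProductSet(Rationals, Interval.Ropen(2/7, 5)))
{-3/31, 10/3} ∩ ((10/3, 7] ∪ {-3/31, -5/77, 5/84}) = {-3/31}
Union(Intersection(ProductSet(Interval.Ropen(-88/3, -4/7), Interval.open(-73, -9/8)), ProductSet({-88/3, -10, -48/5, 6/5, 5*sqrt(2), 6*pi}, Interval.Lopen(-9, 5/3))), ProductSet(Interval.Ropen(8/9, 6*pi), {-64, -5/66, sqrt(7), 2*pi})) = Union(ProductSet({-88/3, -10, -48/5}, Interval.open(-9, -9/8)), ProductSet(Interval.Ropen(8/9, 6*pi), {-64, -5/66, sqrt(7), 2*pi}))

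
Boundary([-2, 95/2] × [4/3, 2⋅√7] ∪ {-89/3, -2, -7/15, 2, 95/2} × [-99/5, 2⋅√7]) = ([-2, 95/2] × {4/3, 2⋅√7}) ∪ ({-89/3, -2, 95/2} × [-99/5, 2⋅√7]) ∪ ({-89/3, -2, -7/15, 2, 95/2} × ([-99/5, 4/3] ∪ {2⋅√7}))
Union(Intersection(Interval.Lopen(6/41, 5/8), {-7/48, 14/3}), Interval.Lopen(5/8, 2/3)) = Interval.Lopen(5/8, 2/3)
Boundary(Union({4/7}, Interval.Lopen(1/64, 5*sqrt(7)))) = {1/64, 5*sqrt(7)}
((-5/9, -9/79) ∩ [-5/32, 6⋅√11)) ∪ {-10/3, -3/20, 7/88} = {-10/3, 7/88} ∪ [-5/32, -9/79)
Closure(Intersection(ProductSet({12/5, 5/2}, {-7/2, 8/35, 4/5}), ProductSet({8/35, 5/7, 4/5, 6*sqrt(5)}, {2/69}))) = EmptySet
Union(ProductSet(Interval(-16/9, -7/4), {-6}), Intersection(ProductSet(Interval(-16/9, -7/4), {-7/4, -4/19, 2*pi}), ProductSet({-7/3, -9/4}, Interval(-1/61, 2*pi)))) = ProductSet(Interval(-16/9, -7/4), {-6})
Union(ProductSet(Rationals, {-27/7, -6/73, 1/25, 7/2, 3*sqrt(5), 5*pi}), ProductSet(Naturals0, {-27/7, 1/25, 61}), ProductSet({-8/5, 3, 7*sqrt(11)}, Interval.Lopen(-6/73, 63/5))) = Union(ProductSet({-8/5, 3, 7*sqrt(11)}, Interval.Lopen(-6/73, 63/5)), ProductSet(Naturals0, {-27/7, 1/25, 61}), ProductSet(Rationals, {-27/7, -6/73, 1/25, 7/2, 3*sqrt(5), 5*pi}))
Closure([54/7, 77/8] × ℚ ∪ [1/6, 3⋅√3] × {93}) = ([54/7, 77/8] × ℝ) ∪ ([1/6, 3⋅√3] × {93})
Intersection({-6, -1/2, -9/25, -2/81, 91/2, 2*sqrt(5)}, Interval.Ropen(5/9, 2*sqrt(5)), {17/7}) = EmptySet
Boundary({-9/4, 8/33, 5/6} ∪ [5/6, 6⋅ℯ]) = {-9/4, 8/33, 5/6, 6⋅ℯ}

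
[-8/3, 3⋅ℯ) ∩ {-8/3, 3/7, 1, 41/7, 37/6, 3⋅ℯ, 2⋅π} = {-8/3, 3/7, 1, 41/7, 37/6, 2⋅π}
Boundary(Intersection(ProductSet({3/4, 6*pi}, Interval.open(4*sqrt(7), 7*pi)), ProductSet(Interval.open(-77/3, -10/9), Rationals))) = EmptySet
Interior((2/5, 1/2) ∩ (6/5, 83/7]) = ∅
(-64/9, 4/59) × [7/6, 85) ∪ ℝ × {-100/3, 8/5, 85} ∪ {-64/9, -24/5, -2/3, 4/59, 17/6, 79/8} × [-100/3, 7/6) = (ℝ × {-100/3, 8/5, 85}) ∪ ((-64/9, 4/59) × [7/6, 85)) ∪ ({-64/9, -24/5, -2/3, 4/59, 17/6, 79/8} × [-100/3, 7/6))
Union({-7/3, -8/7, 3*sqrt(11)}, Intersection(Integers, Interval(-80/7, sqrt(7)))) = Union({-7/3, -8/7, 3*sqrt(11)}, Range(-11, 3, 1))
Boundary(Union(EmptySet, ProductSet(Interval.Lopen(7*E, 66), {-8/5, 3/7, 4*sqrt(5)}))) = ProductSet(Interval(7*E, 66), {-8/5, 3/7, 4*sqrt(5)})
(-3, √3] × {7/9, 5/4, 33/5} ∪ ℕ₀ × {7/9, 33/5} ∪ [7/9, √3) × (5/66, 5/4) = (ℕ₀ × {7/9, 33/5}) ∪ ((-3, √3] × {7/9, 5/4, 33/5}) ∪ ([7/9, √3) × (5/66, 5/4))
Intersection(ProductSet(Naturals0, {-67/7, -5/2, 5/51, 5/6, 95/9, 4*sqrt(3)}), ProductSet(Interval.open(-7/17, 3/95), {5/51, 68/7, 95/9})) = ProductSet(Range(0, 1, 1), {5/51, 95/9})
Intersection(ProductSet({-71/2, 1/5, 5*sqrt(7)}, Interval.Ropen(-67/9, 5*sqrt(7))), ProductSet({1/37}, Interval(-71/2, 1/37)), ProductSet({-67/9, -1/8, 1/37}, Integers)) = EmptySet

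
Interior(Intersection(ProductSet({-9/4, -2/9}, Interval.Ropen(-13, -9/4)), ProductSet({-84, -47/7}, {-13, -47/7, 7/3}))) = EmptySet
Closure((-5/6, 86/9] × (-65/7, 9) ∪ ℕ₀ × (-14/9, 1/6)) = (ℕ₀ × (-14/9, 1/6)) ∪ ({-5/6, 86/9} × [-65/7, 9]) ∪ ([-5/6, 86/9] × {-65/7, 9}) ∪ ((-5/6, 86/9] × (-65/7, 9)) ∪ (ℕ₀ \ (-5/6, 86/9) × [-14/9, 1/6])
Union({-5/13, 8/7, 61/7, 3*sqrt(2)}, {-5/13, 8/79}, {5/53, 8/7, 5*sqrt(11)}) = {-5/13, 5/53, 8/79, 8/7, 61/7, 5*sqrt(11), 3*sqrt(2)}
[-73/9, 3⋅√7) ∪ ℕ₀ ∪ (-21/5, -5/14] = [-73/9, 3⋅√7) ∪ ℕ₀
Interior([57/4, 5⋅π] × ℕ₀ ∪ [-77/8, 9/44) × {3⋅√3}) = ∅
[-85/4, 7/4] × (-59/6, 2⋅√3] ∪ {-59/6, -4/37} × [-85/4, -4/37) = ({-59/6, -4/37} × [-85/4, -4/37)) ∪ ([-85/4, 7/4] × (-59/6, 2⋅√3])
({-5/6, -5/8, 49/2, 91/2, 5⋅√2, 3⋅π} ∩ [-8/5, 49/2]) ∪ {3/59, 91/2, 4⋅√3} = {-5/6, -5/8, 3/59, 49/2, 91/2, 5⋅√2, 4⋅√3, 3⋅π}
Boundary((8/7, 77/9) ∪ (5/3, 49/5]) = {8/7, 49/5}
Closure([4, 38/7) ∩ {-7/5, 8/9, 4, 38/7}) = {4}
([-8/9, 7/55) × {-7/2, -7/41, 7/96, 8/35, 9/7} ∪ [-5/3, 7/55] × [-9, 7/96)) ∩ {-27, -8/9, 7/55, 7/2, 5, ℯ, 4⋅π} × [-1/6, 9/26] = ({-8/9} × {7/96, 8/35}) ∪ ({-8/9, 7/55} × [-1/6, 7/96))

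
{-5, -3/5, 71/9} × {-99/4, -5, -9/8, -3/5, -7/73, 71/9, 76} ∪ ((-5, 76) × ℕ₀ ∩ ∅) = {-5, -3/5, 71/9} × {-99/4, -5, -9/8, -3/5, -7/73, 71/9, 76}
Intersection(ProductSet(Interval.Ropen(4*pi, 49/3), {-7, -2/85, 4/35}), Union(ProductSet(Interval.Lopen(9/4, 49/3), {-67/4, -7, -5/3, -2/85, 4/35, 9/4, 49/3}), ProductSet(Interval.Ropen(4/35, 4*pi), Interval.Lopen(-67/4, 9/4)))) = ProductSet(Interval.Ropen(4*pi, 49/3), {-7, -2/85, 4/35})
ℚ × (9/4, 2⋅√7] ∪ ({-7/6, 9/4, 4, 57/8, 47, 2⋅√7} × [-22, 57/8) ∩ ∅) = ℚ × (9/4, 2⋅√7]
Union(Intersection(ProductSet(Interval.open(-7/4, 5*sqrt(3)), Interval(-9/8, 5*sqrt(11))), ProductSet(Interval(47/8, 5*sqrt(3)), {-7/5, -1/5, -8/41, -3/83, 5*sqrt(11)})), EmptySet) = ProductSet(Interval.Ropen(47/8, 5*sqrt(3)), {-1/5, -8/41, -3/83, 5*sqrt(11)})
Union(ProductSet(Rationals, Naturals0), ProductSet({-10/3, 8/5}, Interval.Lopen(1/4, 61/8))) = Union(ProductSet({-10/3, 8/5}, Interval.Lopen(1/4, 61/8)), ProductSet(Rationals, Naturals0))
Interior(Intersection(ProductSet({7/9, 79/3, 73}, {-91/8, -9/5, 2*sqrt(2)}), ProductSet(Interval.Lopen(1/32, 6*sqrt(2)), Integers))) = EmptySet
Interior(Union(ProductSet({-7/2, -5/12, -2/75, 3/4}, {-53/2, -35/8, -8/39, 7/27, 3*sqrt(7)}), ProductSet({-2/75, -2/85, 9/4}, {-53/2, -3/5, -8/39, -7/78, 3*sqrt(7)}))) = EmptySet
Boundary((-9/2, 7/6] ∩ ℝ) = {-9/2, 7/6}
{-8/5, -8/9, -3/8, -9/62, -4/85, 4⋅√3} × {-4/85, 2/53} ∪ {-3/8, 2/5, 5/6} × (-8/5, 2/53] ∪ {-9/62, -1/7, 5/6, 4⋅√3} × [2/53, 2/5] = ({-3/8, 2/5, 5/6} × (-8/5, 2/53]) ∪ ({-9/62, -1/7, 5/6, 4⋅√3} × [2/53, 2/5]) ∪ ({-8/5, -8/9, -3/8, -9/62, -4/85, 4⋅√3} × {-4/85, 2/53})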